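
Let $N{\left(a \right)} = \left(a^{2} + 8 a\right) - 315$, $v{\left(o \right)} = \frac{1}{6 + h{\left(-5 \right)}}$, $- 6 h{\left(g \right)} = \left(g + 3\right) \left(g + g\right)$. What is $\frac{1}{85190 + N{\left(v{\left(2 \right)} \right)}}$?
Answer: $\frac{64}{5432201} \approx 1.1782 \cdot 10^{-5}$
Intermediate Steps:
$h{\left(g \right)} = - \frac{g \left(3 + g\right)}{3}$ ($h{\left(g \right)} = - \frac{\left(g + 3\right) \left(g + g\right)}{6} = - \frac{\left(3 + g\right) 2 g}{6} = - \frac{2 g \left(3 + g\right)}{6} = - \frac{g \left(3 + g\right)}{3}$)
$v{\left(o \right)} = \frac{3}{8}$ ($v{\left(o \right)} = \frac{1}{6 - - \frac{5 \left(3 - 5\right)}{3}} = \frac{1}{6 - \left(- \frac{5}{3}\right) \left(-2\right)} = \frac{1}{6 - \frac{10}{3}} = \frac{1}{\frac{8}{3}} = \frac{3}{8}$)
$N{\left(a \right)} = -315 + a^{2} + 8 a$
$\frac{1}{85190 + N{\left(v{\left(2 \right)} \right)}} = \frac{1}{85190 + \left(-315 + \left(\frac{3}{8}\right)^{2} + 8 \cdot \frac{3}{8}\right)} = \frac{1}{85190 + \left(-315 + \frac{9}{64} + 3\right)} = \frac{1}{85190 - \frac{19959}{64}} = \frac{1}{\frac{5432201}{64}} = \frac{64}{5432201}$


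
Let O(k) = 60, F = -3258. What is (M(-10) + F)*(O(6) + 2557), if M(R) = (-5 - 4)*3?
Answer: -8596845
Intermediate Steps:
M(R) = -27 (M(R) = -9*3 = -27)
(M(-10) + F)*(O(6) + 2557) = (-27 - 3258)*(60 + 2557) = -3285*2617 = -8596845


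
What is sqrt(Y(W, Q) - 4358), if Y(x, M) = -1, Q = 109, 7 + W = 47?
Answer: I*sqrt(4359) ≈ 66.023*I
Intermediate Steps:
W = 40 (W = -7 + 47 = 40)
sqrt(Y(W, Q) - 4358) = sqrt(-1 - 4358) = sqrt(-4359) = I*sqrt(4359)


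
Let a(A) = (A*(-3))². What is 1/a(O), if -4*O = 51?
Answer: 16/23409 ≈ 0.00068350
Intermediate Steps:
O = -51/4 (O = -¼*51 = -51/4 ≈ -12.750)
a(A) = 9*A² (a(A) = (-3*A)² = 9*A²)
1/a(O) = 1/(9*(-51/4)²) = 1/(9*(2601/16)) = 1/(23409/16) = 16/23409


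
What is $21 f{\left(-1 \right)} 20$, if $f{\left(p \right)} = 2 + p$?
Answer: $420$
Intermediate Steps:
$21 f{\left(-1 \right)} 20 = 21 \left(2 - 1\right) 20 = 21 \cdot 1 \cdot 20 = 21 \cdot 20 = 420$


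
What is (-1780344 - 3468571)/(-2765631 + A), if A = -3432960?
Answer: 749845/885513 ≈ 0.84679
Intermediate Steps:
(-1780344 - 3468571)/(-2765631 + A) = (-1780344 - 3468571)/(-2765631 - 3432960) = -5248915/(-6198591) = -5248915*(-1/6198591) = 749845/885513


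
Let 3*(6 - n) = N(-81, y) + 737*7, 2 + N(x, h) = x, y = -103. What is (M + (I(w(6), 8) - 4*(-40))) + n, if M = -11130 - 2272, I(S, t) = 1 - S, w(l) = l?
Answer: -14933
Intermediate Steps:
M = -13402
N(x, h) = -2 + x
n = -1686 (n = 6 - ((-2 - 81) + 737*7)/3 = 6 - (-83 + 5159)/3 = 6 - 1/3*5076 = 6 - 1692 = -1686)
(M + (I(w(6), 8) - 4*(-40))) + n = (-13402 + ((1 - 1*6) - 4*(-40))) - 1686 = (-13402 + ((1 - 6) + 160)) - 1686 = (-13402 + (-5 + 160)) - 1686 = (-13402 + 155) - 1686 = -13247 - 1686 = -14933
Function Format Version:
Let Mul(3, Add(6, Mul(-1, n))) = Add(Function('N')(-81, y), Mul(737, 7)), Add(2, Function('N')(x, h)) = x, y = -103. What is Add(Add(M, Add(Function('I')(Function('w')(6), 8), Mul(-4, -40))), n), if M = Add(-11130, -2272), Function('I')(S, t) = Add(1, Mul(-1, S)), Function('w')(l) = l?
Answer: -14933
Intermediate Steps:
M = -13402
Function('N')(x, h) = Add(-2, x)
n = -1686 (n = Add(6, Mul(Rational(-1, 3), Add(Add(-2, -81), Mul(737, 7)))) = Add(6, Mul(Rational(-1, 3), Add(-83, 5159))) = Add(6, Mul(Rational(-1, 3), 5076)) = Add(6, -1692) = -1686)
Add(Add(M, Add(Function('I')(Function('w')(6), 8), Mul(-4, -40))), n) = Add(Add(-13402, Add(Add(1, Mul(-1, 6)), Mul(-4, -40))), -1686) = Add(Add(-13402, Add(Add(1, -6), 160)), -1686) = Add(Add(-13402, Add(-5, 160)), -1686) = Add(Add(-13402, 155), -1686) = Add(-13247, -1686) = -14933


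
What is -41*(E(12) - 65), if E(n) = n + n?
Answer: 1681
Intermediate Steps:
E(n) = 2*n
-41*(E(12) - 65) = -41*(2*12 - 65) = -41*(24 - 65) = -41*(-41) = 1681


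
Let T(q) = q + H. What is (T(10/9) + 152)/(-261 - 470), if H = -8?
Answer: -1306/6579 ≈ -0.19851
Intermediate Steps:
T(q) = -8 + q (T(q) = q - 8 = -8 + q)
(T(10/9) + 152)/(-261 - 470) = ((-8 + 10/9) + 152)/(-261 - 470) = ((-8 + 10*(1/9)) + 152)/(-731) = ((-8 + 10/9) + 152)*(-1/731) = (-62/9 + 152)*(-1/731) = (1306/9)*(-1/731) = -1306/6579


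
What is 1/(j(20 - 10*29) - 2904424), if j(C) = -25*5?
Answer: -1/2904549 ≈ -3.4429e-7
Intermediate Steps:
j(C) = -125
1/(j(20 - 10*29) - 2904424) = 1/(-125 - 2904424) = 1/(-2904549) = -1/2904549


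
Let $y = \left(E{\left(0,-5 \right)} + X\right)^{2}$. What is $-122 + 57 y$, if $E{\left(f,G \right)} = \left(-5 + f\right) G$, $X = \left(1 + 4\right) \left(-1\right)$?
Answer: $22678$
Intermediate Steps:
$X = -5$ ($X = 5 \left(-1\right) = -5$)
$E{\left(f,G \right)} = G \left(-5 + f\right)$
$y = 400$ ($y = \left(- 5 \left(-5 + 0\right) - 5\right)^{2} = \left(\left(-5\right) \left(-5\right) - 5\right)^{2} = \left(25 - 5\right)^{2} = 20^{2} = 400$)
$-122 + 57 y = -122 + 57 \cdot 400 = -122 + 22800 = 22678$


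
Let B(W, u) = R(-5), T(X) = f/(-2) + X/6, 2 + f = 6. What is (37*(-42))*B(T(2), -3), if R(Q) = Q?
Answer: 7770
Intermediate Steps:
f = 4 (f = -2 + 6 = 4)
T(X) = -2 + X/6 (T(X) = 4/(-2) + X/6 = 4*(-1/2) + X*(1/6) = -2 + X/6)
B(W, u) = -5
(37*(-42))*B(T(2), -3) = (37*(-42))*(-5) = -1554*(-5) = 7770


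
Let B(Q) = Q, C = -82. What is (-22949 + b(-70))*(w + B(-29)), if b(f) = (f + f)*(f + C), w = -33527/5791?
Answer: 336246754/5791 ≈ 58064.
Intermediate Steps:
w = -33527/5791 (w = -33527*1/5791 = -33527/5791 ≈ -5.7895)
b(f) = 2*f*(-82 + f) (b(f) = (f + f)*(f - 82) = (2*f)*(-82 + f) = 2*f*(-82 + f))
(-22949 + b(-70))*(w + B(-29)) = (-22949 + 2*(-70)*(-82 - 70))*(-33527/5791 - 29) = (-22949 + 2*(-70)*(-152))*(-201466/5791) = (-22949 + 21280)*(-201466/5791) = -1669*(-201466/5791) = 336246754/5791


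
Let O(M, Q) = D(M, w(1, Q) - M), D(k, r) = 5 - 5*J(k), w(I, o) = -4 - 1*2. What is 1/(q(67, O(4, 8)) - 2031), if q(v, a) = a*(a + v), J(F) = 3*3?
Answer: -1/3111 ≈ -0.00032144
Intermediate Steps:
J(F) = 9
w(I, o) = -6 (w(I, o) = -4 - 2 = -6)
D(k, r) = -40 (D(k, r) = 5 - 5*9 = 5 - 45 = -40)
O(M, Q) = -40
1/(q(67, O(4, 8)) - 2031) = 1/(-40*(-40 + 67) - 2031) = 1/(-40*27 - 2031) = 1/(-1080 - 2031) = 1/(-3111) = -1/3111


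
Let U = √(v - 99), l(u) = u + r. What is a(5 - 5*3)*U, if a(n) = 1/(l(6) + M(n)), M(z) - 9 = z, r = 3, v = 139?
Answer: √10/4 ≈ 0.79057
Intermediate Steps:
l(u) = 3 + u (l(u) = u + 3 = 3 + u)
M(z) = 9 + z
a(n) = 1/(18 + n) (a(n) = 1/((3 + 6) + (9 + n)) = 1/(9 + (9 + n)) = 1/(18 + n))
U = 2*√10 (U = √(139 - 99) = √40 = 2*√10 ≈ 6.3246)
a(5 - 5*3)*U = (2*√10)/(18 + (5 - 5*3)) = (2*√10)/(18 + (5 - 15)) = (2*√10)/(18 - 10) = (2*√10)/8 = √10/4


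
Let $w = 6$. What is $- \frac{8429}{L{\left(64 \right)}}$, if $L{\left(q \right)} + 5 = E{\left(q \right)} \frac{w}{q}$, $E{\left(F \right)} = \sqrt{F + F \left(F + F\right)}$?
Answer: $- \frac{674320}{761} - \frac{101148 \sqrt{129}}{761} \approx -2395.7$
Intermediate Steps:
$E{\left(F \right)} = \sqrt{F + 2 F^{2}}$ ($E{\left(F \right)} = \sqrt{F + F 2 F} = \sqrt{F + 2 F^{2}}$)
$L{\left(q \right)} = -5 + \frac{6 \sqrt{q \left(1 + 2 q\right)}}{q}$ ($L{\left(q \right)} = -5 + \sqrt{q \left(1 + 2 q\right)} \frac{6}{q} = -5 + \frac{6 \sqrt{q \left(1 + 2 q\right)}}{q}$)
$- \frac{8429}{L{\left(64 \right)}} = - \frac{8429}{-5 + \frac{6 \sqrt{64 + 2 \cdot 64^{2}}}{64}} = - \frac{8429}{-5 + 6 \cdot \frac{1}{64} \sqrt{64 + 2 \cdot 4096}} = - \frac{8429}{-5 + 6 \cdot \frac{1}{64} \sqrt{64 + 8192}} = - \frac{8429}{-5 + 6 \cdot \frac{1}{64} \sqrt{8256}} = - \frac{8429}{-5 + 6 \cdot \frac{1}{64} \cdot 8 \sqrt{129}} = - \frac{8429}{-5 + \frac{3 \sqrt{129}}{4}}$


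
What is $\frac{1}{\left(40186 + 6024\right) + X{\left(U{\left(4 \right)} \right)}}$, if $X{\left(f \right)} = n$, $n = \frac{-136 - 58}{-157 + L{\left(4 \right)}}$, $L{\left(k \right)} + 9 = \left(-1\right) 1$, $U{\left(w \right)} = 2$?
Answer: $\frac{167}{7717264} \approx 2.164 \cdot 10^{-5}$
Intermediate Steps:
$L{\left(k \right)} = -10$ ($L{\left(k \right)} = -9 - 1 = -10$)
$n = \frac{194}{167}$ ($n = \frac{-136 - 58}{-157 - 10} = - \frac{194}{-167} = \left(-194\right) \left(- \frac{1}{167}\right) = \frac{194}{167} \approx 1.1617$)
$X{\left(f \right)} = \frac{194}{167}$
$\frac{1}{\left(40186 + 6024\right) + X{\left(U{\left(4 \right)} \right)}} = \frac{1}{\left(40186 + 6024\right) + \frac{194}{167}} = \frac{1}{46210 + \frac{194}{167}} = \frac{1}{\frac{7717264}{167}} = \frac{167}{7717264}$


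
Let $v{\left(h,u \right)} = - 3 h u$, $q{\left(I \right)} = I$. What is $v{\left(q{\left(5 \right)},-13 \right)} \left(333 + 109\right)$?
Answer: $86190$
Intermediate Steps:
$v{\left(h,u \right)} = - 3 h u$
$v{\left(q{\left(5 \right)},-13 \right)} \left(333 + 109\right) = \left(-3\right) 5 \left(-13\right) \left(333 + 109\right) = 195 \cdot 442 = 86190$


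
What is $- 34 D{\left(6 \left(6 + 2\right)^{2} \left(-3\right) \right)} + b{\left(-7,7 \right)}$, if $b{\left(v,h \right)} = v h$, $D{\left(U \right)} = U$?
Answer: $39119$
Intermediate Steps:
$b{\left(v,h \right)} = h v$
$- 34 D{\left(6 \left(6 + 2\right)^{2} \left(-3\right) \right)} + b{\left(-7,7 \right)} = - 34 \cdot 6 \left(6 + 2\right)^{2} \left(-3\right) + 7 \left(-7\right) = - 34 \cdot 6 \cdot 8^{2} \left(-3\right) - 49 = - 34 \cdot 6 \cdot 64 \left(-3\right) - 49 = - 34 \cdot 384 \left(-3\right) - 49 = \left(-34\right) \left(-1152\right) - 49 = 39168 - 49 = 39119$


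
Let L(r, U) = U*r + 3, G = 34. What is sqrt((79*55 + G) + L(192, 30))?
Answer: sqrt(10142) ≈ 100.71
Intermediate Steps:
L(r, U) = 3 + U*r
sqrt((79*55 + G) + L(192, 30)) = sqrt((79*55 + 34) + (3 + 30*192)) = sqrt((4345 + 34) + (3 + 5760)) = sqrt(4379 + 5763) = sqrt(10142)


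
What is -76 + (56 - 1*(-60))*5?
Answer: 504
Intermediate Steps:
-76 + (56 - 1*(-60))*5 = -76 + (56 + 60)*5 = -76 + 116*5 = -76 + 580 = 504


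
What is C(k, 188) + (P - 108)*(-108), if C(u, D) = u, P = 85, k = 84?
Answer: 2568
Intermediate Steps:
C(k, 188) + (P - 108)*(-108) = 84 + (85 - 108)*(-108) = 84 - 23*(-108) = 84 + 2484 = 2568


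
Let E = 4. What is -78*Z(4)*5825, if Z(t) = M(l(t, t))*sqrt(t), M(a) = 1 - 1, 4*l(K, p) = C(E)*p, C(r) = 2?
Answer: 0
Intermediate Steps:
l(K, p) = p/2 (l(K, p) = (2*p)/4 = p/2)
M(a) = 0
Z(t) = 0 (Z(t) = 0*sqrt(t) = 0)
-78*Z(4)*5825 = -78*0*5825 = 0*5825 = 0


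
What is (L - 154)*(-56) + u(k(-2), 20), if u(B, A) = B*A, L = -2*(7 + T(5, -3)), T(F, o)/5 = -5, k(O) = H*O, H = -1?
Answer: 6648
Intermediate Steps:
k(O) = -O
T(F, o) = -25 (T(F, o) = 5*(-5) = -25)
L = 36 (L = -2*(7 - 25) = -2*(-18) = 36)
u(B, A) = A*B
(L - 154)*(-56) + u(k(-2), 20) = (36 - 154)*(-56) + 20*(-1*(-2)) = -118*(-56) + 20*2 = 6608 + 40 = 6648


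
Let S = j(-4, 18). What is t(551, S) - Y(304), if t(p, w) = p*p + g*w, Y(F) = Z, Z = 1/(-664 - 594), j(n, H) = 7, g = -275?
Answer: 379508409/1258 ≈ 3.0168e+5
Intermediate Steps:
S = 7
Z = -1/1258 (Z = 1/(-1258) = -1/1258 ≈ -0.00079491)
Y(F) = -1/1258
t(p, w) = p² - 275*w (t(p, w) = p*p - 275*w = p² - 275*w)
t(551, S) - Y(304) = (551² - 275*7) - 1*(-1/1258) = (303601 - 1925) + 1/1258 = 301676 + 1/1258 = 379508409/1258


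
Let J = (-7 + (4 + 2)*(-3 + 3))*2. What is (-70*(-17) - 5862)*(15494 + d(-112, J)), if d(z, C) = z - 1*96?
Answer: -71416192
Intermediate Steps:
J = -14 (J = (-7 + 6*0)*2 = (-7 + 0)*2 = -7*2 = -14)
d(z, C) = -96 + z (d(z, C) = z - 96 = -96 + z)
(-70*(-17) - 5862)*(15494 + d(-112, J)) = (-70*(-17) - 5862)*(15494 + (-96 - 112)) = (1190 - 5862)*(15494 - 208) = -4672*15286 = -71416192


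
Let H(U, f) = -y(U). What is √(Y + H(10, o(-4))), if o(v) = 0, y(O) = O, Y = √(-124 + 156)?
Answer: √(-10 + 4*√2) ≈ 2.084*I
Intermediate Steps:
Y = 4*√2 (Y = √32 = 4*√2 ≈ 5.6569)
H(U, f) = -U
√(Y + H(10, o(-4))) = √(4*√2 - 1*10) = √(4*√2 - 10) = √(-10 + 4*√2)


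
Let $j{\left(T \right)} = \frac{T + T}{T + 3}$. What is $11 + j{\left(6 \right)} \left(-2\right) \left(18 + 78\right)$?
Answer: $-245$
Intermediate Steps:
$j{\left(T \right)} = \frac{2 T}{3 + T}$
$11 + j{\left(6 \right)} \left(-2\right) \left(18 + 78\right) = 11 + 2 \cdot 6 \frac{1}{3 + 6} \left(-2\right) \left(18 + 78\right) = 11 + 2 \cdot 6 \cdot \frac{1}{9} \left(-2\right) 96 = 11 + \frac{4}{3} \left(-2\right) 96 = 11 - 256 = -245$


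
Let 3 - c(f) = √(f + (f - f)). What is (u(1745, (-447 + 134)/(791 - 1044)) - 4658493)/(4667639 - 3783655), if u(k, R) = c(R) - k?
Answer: -4660235/883984 - √79189/223647952 ≈ -5.2719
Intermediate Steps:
c(f) = 3 - √f (c(f) = 3 - √(f + (f - f)) = 3 - √(f + 0) = 3 - √f)
u(k, R) = 3 - k - √R (u(k, R) = (3 - √R) - k = 3 - k - √R)
(u(1745, (-447 + 134)/(791 - 1044)) - 4658493)/(4667639 - 3783655) = ((3 - 1*1745 - √((-447 + 134)/(791 - 1044))) - 4658493)/(4667639 - 3783655) = ((3 - 1745 - √(-313/(-253))) - 4658493)/883984 = ((3 - 1745 - √(-313*(-1/253))) - 4658493)*(1/883984) = ((3 - 1745 - √(313/253)) - 4658493)*(1/883984) = ((3 - 1745 - √79189/253) - 4658493)*(1/883984) = ((-1742 - √79189/253) - 4658493)*(1/883984) = (-4660235 - √79189/253)*(1/883984) = -4660235/883984 - √79189/223647952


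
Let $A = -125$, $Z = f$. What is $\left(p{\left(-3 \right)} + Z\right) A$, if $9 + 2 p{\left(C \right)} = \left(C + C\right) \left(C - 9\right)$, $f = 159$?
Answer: $- \frac{47625}{2} \approx -23813.0$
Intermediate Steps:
$Z = 159$
$p{\left(C \right)} = - \frac{9}{2} + C \left(-9 + C\right)$ ($p{\left(C \right)} = - \frac{9}{2} + \frac{\left(C + C\right) \left(C - 9\right)}{2} = - \frac{9}{2} + \frac{2 C \left(-9 + C\right)}{2} = - \frac{9}{2} + C \left(-9 + C\right)$)
$\left(p{\left(-3 \right)} + Z\right) A = \left(\left(- \frac{9}{2} + \left(-3\right)^{2} - -27\right) + 159\right) \left(-125\right) = \left(\left(- \frac{9}{2} + 9 + 27\right) + 159\right) \left(-125\right) = \left(\frac{63}{2} + 159\right) \left(-125\right) = \frac{381}{2} \left(-125\right) = - \frac{47625}{2}$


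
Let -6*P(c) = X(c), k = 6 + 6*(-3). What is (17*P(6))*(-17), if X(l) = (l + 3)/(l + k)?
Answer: -289/4 ≈ -72.250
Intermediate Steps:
k = -12 (k = 6 - 18 = -12)
X(l) = (3 + l)/(-12 + l) (X(l) = (l + 3)/(l - 12) = (3 + l)/(-12 + l))
P(c) = -(3 + c)/(6*(-12 + c))
(17*P(6))*(-17) = (17*((-3 - 1*6)/(6*(-12 + 6))))*(-17) = (17*((1/6)*(-3 - 6)/(-6)))*(-17) = (17*((1/6)*(-1/6)*(-9)))*(-17) = (17*(1/4))*(-17) = (17/4)*(-17) = -289/4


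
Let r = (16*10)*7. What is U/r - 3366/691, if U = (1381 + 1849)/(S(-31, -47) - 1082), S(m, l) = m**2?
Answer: -45839225/9364432 ≈ -4.8950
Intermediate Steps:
U = -3230/121 (U = (1381 + 1849)/((-31)**2 - 1082) = 3230/(961 - 1082) = 3230/(-121) = 3230*(-1/121) = -3230/121 ≈ -26.694)
r = 1120 (r = 160*7 = 1120)
U/r - 3366/691 = -3230/121/1120 - 3366/691 = -3230/121*1/1120 - 3366*1/691 = -323/13552 - 3366/691 = -45839225/9364432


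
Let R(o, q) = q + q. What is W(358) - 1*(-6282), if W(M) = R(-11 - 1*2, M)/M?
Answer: 6284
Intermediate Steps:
R(o, q) = 2*q
W(M) = 2 (W(M) = (2*M)/M = 2)
W(358) - 1*(-6282) = 2 - 1*(-6282) = 2 + 6282 = 6284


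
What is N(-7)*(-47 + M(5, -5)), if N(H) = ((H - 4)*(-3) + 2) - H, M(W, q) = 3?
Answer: -1848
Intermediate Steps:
N(H) = 14 - 4*H (N(H) = ((-4 + H)*(-3) + 2) - H = ((12 - 3*H) + 2) - H = (14 - 3*H) - H = 14 - 4*H)
N(-7)*(-47 + M(5, -5)) = (14 - 4*(-7))*(-47 + 3) = (14 + 28)*(-44) = 42*(-44) = -1848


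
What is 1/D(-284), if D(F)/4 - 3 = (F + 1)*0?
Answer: 1/12 ≈ 0.083333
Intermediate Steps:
D(F) = 12 (D(F) = 12 + 4*((F + 1)*0) = 12 + 4*((1 + F)*0) = 12 + 4*0 = 12 + 0 = 12)
1/D(-284) = 1/12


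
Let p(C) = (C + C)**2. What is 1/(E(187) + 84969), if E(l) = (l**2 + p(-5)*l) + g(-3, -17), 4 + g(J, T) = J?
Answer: 1/138631 ≈ 7.2134e-6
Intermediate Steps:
p(C) = 4*C**2 (p(C) = (2*C)**2 = 4*C**2)
g(J, T) = -4 + J
E(l) = -7 + l**2 + 100*l (E(l) = (l**2 + (4*(-5)**2)*l) + (-4 - 3) = (l**2 + (4*25)*l) - 7 = (l**2 + 100*l) - 7 = -7 + l**2 + 100*l)
1/(E(187) + 84969) = 1/((-7 + 187**2 + 100*187) + 84969) = 1/((-7 + 34969 + 18700) + 84969) = 1/(53662 + 84969) = 1/138631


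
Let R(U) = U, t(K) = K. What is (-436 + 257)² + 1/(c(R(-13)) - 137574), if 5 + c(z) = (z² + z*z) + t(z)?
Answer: 4397755413/137254 ≈ 32041.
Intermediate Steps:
c(z) = -5 + z + 2*z² (c(z) = -5 + ((z² + z*z) + z) = -5 + ((z² + z²) + z) = -5 + (2*z² + z) = -5 + (z + 2*z²) = -5 + z + 2*z²)
(-436 + 257)² + 1/(c(R(-13)) - 137574) = (-436 + 257)² + 1/((-5 - 13 + 2*(-13)²) - 137574) = (-179)² + 1/((-5 - 13 + 2*169) - 137574) = 32041 + 1/((-5 - 13 + 338) - 137574) = 32041 + 1/(320 - 137574) = 32041 + 1/(-137254) = 32041 - 1/137254 = 4397755413/137254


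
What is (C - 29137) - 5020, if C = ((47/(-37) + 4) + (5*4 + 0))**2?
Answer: -46053652/1369 ≈ -33640.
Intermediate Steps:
C = 707281/1369 (C = ((47*(-1/37) + 4) + (20 + 0))**2 = ((-47/37 + 4) + 20)**2 = (101/37 + 20)**2 = (841/37)**2 = 707281/1369 ≈ 516.64)
(C - 29137) - 5020 = (707281/1369 - 29137) - 5020 = -39181272/1369 - 5020 = -46053652/1369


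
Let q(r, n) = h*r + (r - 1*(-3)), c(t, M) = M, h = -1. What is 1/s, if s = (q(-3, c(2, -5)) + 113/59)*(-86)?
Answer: -59/24940 ≈ -0.0023657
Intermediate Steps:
q(r, n) = 3 (q(r, n) = -r + (r - 1*(-3)) = -r + (r + 3) = -r + (3 + r) = 3)
s = -24940/59 (s = (3 + 113/59)*(-86) = (290/59)*(-86) = -24940/59 ≈ -422.71)
1/s = 1/(-24940/59) = -59/24940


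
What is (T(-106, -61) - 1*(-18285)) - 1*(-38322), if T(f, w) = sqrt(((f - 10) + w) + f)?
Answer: 56607 + I*sqrt(283) ≈ 56607.0 + 16.823*I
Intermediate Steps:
T(f, w) = sqrt(-10 + w + 2*f) (T(f, w) = sqrt(((-10 + f) + w) + f) = sqrt((-10 + f + w) + f) = sqrt(-10 + w + 2*f))
(T(-106, -61) - 1*(-18285)) - 1*(-38322) = (sqrt(-10 - 61 + 2*(-106)) - 1*(-18285)) - 1*(-38322) = (sqrt(-10 - 61 - 212) + 18285) + 38322 = (sqrt(-283) + 18285) + 38322 = (I*sqrt(283) + 18285) + 38322 = (18285 + I*sqrt(283)) + 38322 = 56607 + I*sqrt(283)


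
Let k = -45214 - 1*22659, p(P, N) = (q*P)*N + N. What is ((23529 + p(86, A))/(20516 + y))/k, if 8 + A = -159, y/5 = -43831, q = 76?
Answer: -356050/4494074949 ≈ -7.9227e-5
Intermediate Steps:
y = -219155 (y = 5*(-43831) = -219155)
A = -167 (A = -8 - 159 = -167)
p(P, N) = N + 76*N*P (p(P, N) = (76*P)*N + N = 76*N*P + N = N + 76*N*P)
k = -67873 (k = -45214 - 22659 = -67873)
((23529 + p(86, A))/(20516 + y))/k = ((23529 - 167*(1 + 76*86))/(20516 - 219155))/(-67873) = ((23529 - 167*(1 + 6536))/(-198639))*(-1/67873) = ((23529 - 167*6537)*(-1/198639))*(-1/67873) = ((23529 - 1091679)*(-1/198639))*(-1/67873) = -1068150*(-1/198639)*(-1/67873) = (356050/66213)*(-1/67873) = -356050/4494074949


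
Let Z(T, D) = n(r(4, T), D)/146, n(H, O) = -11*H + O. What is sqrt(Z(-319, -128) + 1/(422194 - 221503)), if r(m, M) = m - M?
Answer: 5*I*sqrt(96203719462998)/9766962 ≈ 5.0212*I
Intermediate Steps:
n(H, O) = O - 11*H
Z(T, D) = -22/73 + D/146 + 11*T/146 (Z(T, D) = (D - 11*(4 - T))/146 = (D + (-44 + 11*T))*(1/146) = (-44 + D + 11*T)*(1/146) = -22/73 + D/146 + 11*T/146)
sqrt(Z(-319, -128) + 1/(422194 - 221503)) = sqrt((-22/73 + (1/146)*(-128) + (11/146)*(-319)) + 1/(422194 - 221503)) = sqrt((-22/73 - 64/73 - 3509/146) + 1/200691) = sqrt(-3681/146 + 1/200691) = sqrt(-738743425/29300886) = 5*I*sqrt(96203719462998)/9766962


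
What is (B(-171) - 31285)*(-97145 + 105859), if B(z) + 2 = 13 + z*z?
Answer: -17715562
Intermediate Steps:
B(z) = 11 + z**2 (B(z) = -2 + (13 + z*z) = -2 + (13 + z**2) = 11 + z**2)
(B(-171) - 31285)*(-97145 + 105859) = ((11 + (-171)**2) - 31285)*(-97145 + 105859) = ((11 + 29241) - 31285)*8714 = (29252 - 31285)*8714 = -2033*8714 = -17715562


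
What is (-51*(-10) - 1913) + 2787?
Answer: 1384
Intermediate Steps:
(-51*(-10) - 1913) + 2787 = (510 - 1913) + 2787 = -1403 + 2787 = 1384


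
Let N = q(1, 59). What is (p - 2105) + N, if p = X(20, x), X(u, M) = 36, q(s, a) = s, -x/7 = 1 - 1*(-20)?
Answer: -2068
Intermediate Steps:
x = -147 (x = -7*(1 - 1*(-20)) = -7*(1 + 20) = -7*21 = -147)
N = 1
p = 36
(p - 2105) + N = (36 - 2105) + 1 = -2069 + 1 = -2068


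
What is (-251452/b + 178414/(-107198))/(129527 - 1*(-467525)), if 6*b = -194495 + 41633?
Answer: 11204849009/815299416800596 ≈ 1.3743e-5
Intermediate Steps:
b = -25477 (b = (-194495 + 41633)/6 = (1/6)*(-152862) = -25477)
(-251452/b + 178414/(-107198))/(129527 - 1*(-467525)) = (-251452/(-25477) + 178414/(-107198))/(129527 - 1*(-467525)) = (-251452*(-1/25477) + 178414*(-1/107198))/(129527 + 467525) = (251452/25477 - 89207/53599)/597052 = (11204849009/1365541723)*(1/597052) = 11204849009/815299416800596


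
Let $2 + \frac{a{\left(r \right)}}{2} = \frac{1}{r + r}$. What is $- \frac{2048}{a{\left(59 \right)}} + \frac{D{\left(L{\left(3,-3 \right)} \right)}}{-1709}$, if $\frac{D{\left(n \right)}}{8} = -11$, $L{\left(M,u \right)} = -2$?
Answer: $\frac{206522568}{401615} \approx 514.23$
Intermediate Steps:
$a{\left(r \right)} = -4 + \frac{1}{r}$ ($a{\left(r \right)} = -4 + \frac{2}{r + r} = -4 + \frac{2}{2 r} = -4 + 2 \frac{1}{2 r} = -4 + \frac{1}{r}$)
$D{\left(n \right)} = -88$ ($D{\left(n \right)} = 8 \left(-11\right) = -88$)
$- \frac{2048}{a{\left(59 \right)}} + \frac{D{\left(L{\left(3,-3 \right)} \right)}}{-1709} = - \frac{2048}{-4 + \frac{1}{59}} - \frac{88}{-1709} = - \frac{2048}{-4 + \frac{1}{59}} - - \frac{88}{1709} = - \frac{2048}{- \frac{235}{59}} + \frac{88}{1709} = \left(-2048\right) \left(- \frac{59}{235}\right) + \frac{88}{1709} = \frac{120832}{235} + \frac{88}{1709} = \frac{206522568}{401615}$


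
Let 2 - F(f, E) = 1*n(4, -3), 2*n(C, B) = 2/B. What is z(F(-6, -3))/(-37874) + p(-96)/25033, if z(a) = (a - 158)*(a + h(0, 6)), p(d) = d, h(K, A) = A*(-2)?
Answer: -12818795/294237882 ≈ -0.043566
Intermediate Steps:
n(C, B) = 1/B (n(C, B) = (2/B)/2 = 1/B)
h(K, A) = -2*A
F(f, E) = 7/3 (F(f, E) = 2 - 1/(-3) = 2 - (-1)/3 = 2 - 1*(-⅓) = 2 + ⅓ = 7/3)
z(a) = (-158 + a)*(-12 + a) (z(a) = (a - 158)*(a - 2*6) = (-158 + a)*(a - 12) = (-158 + a)*(-12 + a))
z(F(-6, -3))/(-37874) + p(-96)/25033 = (1896 + (7/3)² - 170*7/3)/(-37874) - 96/25033 = (1896 + 49/9 - 1190/3)*(-1/37874) - 96*1/25033 = (13543/9)*(-1/37874) - 96/25033 = -467/11754 - 96/25033 = -12818795/294237882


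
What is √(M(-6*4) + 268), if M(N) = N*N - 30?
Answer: √814 ≈ 28.531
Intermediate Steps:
M(N) = -30 + N² (M(N) = N² - 30 = -30 + N²)
√(M(-6*4) + 268) = √((-30 + (-6*4)²) + 268) = √((-30 + (-24)²) + 268) = √((-30 + 576) + 268) = √(546 + 268) = √814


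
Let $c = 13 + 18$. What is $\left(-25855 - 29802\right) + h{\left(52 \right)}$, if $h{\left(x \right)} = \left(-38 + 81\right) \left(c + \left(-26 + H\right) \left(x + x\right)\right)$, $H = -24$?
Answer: $-277924$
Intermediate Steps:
$c = 31$
$h{\left(x \right)} = 1333 - 4300 x$ ($h{\left(x \right)} = \left(-38 + 81\right) \left(31 + \left(-26 - 24\right) \left(x + x\right)\right) = 43 \left(31 - 50 \cdot 2 x\right) = 43 \left(31 - 100 x\right) = 1333 - 4300 x$)
$\left(-25855 - 29802\right) + h{\left(52 \right)} = \left(-25855 - 29802\right) + \left(1333 - 223600\right) = -55657 + \left(1333 - 223600\right) = -55657 - 222267 = -277924$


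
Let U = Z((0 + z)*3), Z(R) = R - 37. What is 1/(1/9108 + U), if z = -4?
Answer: -9108/446291 ≈ -0.020408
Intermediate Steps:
Z(R) = -37 + R
U = -49 (U = -37 + (0 - 4)*3 = -37 - 4*3 = -37 - 12 = -49)
1/(1/9108 + U) = 1/(1/9108 - 49) = 1/(-446291/9108) = -9108/446291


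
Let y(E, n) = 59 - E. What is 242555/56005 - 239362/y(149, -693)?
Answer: 1342729876/504045 ≈ 2663.9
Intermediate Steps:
242555/56005 - 239362/y(149, -693) = 242555/56005 - 239362/(59 - 1*149) = 242555*(1/56005) - 239362/(59 - 149) = 48511/11201 - 239362/(-90) = 48511/11201 - 239362*(-1/90) = 48511/11201 + 119681/45 = 1342729876/504045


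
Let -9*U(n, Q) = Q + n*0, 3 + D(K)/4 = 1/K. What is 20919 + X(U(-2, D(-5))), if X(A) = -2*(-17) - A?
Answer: 942821/45 ≈ 20952.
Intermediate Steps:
D(K) = -12 + 4/K
U(n, Q) = -Q/9 (U(n, Q) = -(Q + n*0)/9 = -(Q + 0)/9 = -Q/9)
X(A) = 34 - A
20919 + X(U(-2, D(-5))) = 20919 + (34 - (-1)*(-12 + 4/(-5))/9) = 20919 + (34 - (-1)*(-12 + 4*(-⅕))/9) = 20919 + (34 - (-1)*(-12 - ⅘)/9) = 20919 + (34 - (-1)*(-64)/(9*5)) = 20919 + (34 - 1*64/45) = 20919 + (34 - 64/45) = 20919 + 1466/45 = 942821/45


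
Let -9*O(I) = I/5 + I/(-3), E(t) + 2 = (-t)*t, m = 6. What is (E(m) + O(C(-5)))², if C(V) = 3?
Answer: 2917264/2025 ≈ 1440.6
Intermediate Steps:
E(t) = -2 - t² (E(t) = -2 + (-t)*t = -2 - t²)
O(I) = 2*I/135 (O(I) = -(I/5 + I/(-3))/9 = -(I*(⅕) + I*(-⅓))/9 = -(I/5 - I/3)/9 = -(-2)*I/135 = 2*I/135)
(E(m) + O(C(-5)))² = ((-2 - 1*6²) + (2/135)*3)² = ((-2 - 1*36) + 2/45)² = ((-2 - 36) + 2/45)² = (-38 + 2/45)² = (-1708/45)² = 2917264/2025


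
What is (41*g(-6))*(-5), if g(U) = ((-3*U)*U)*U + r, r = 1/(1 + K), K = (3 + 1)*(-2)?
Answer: -929675/7 ≈ -1.3281e+5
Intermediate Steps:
K = -8 (K = 4*(-2) = -8)
r = -⅐ (r = 1/(1 - 8) = 1/(-7) = -⅐ ≈ -0.14286)
g(U) = -⅐ - 3*U³ (g(U) = ((-3*U)*U)*U - ⅐ = (-3*U²)*U - ⅐ = -3*U³ - ⅐ = -⅐ - 3*U³)
(41*g(-6))*(-5) = (41*(-⅐ - 3*(-6)³))*(-5) = (41*(-⅐ - 3*(-216)))*(-5) = (41*(-⅐ + 648))*(-5) = (41*(4535/7))*(-5) = (185935/7)*(-5) = -929675/7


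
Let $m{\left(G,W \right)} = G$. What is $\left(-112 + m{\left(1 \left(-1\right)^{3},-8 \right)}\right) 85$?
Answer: $-9605$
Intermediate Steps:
$\left(-112 + m{\left(1 \left(-1\right)^{3},-8 \right)}\right) 85 = \left(-112 + 1 \left(-1\right)^{3}\right) 85 = \left(-112 + 1 \left(-1\right)\right) 85 = \left(-112 - 1\right) 85 = \left(-113\right) 85 = -9605$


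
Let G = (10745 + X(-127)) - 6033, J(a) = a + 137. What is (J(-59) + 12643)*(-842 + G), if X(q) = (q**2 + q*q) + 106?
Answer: 460932714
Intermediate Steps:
X(q) = 106 + 2*q**2 (X(q) = (q**2 + q**2) + 106 = 2*q**2 + 106 = 106 + 2*q**2)
J(a) = 137 + a
G = 37076 (G = (10745 + (106 + 2*(-127)**2)) - 6033 = (10745 + (106 + 2*16129)) - 6033 = (10745 + (106 + 32258)) - 6033 = (10745 + 32364) - 6033 = 43109 - 6033 = 37076)
(J(-59) + 12643)*(-842 + G) = ((137 - 59) + 12643)*(-842 + 37076) = (78 + 12643)*36234 = 12721*36234 = 460932714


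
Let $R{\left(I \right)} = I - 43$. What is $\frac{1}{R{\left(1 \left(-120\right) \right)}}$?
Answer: $- \frac{1}{163} \approx -0.006135$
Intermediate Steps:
$R{\left(I \right)} = -43 + I$ ($R{\left(I \right)} = I - 43 = -43 + I$)
$\frac{1}{R{\left(1 \left(-120\right) \right)}} = \frac{1}{-43 + 1 \left(-120\right)} = \frac{1}{-43 - 120} = \frac{1}{-163} = - \frac{1}{163}$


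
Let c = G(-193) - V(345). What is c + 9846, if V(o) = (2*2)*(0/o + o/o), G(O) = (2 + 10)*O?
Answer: 7526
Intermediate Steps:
G(O) = 12*O
V(o) = 4 (V(o) = 4*(0 + 1) = 4*1 = 4)
c = -2320 (c = 12*(-193) - 1*4 = -2316 - 4 = -2320)
c + 9846 = -2320 + 9846 = 7526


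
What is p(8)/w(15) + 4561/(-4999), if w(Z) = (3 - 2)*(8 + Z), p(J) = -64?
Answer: -424839/114977 ≈ -3.6950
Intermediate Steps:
w(Z) = 8 + Z (w(Z) = 1*(8 + Z) = 8 + Z)
p(8)/w(15) + 4561/(-4999) = -64/(8 + 15) + 4561/(-4999) = -64/23 + 4561*(-1/4999) = -64*1/23 - 4561/4999 = -64/23 - 4561/4999 = -424839/114977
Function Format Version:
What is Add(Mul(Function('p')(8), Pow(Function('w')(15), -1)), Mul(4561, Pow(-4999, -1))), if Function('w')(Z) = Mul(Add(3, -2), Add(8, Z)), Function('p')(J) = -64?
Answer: Rational(-424839, 114977) ≈ -3.6950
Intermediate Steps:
Function('w')(Z) = Add(8, Z) (Function('w')(Z) = Mul(1, Add(8, Z)) = Add(8, Z))
Add(Mul(Function('p')(8), Pow(Function('w')(15), -1)), Mul(4561, Pow(-4999, -1))) = Add(Mul(-64, Pow(Add(8, 15), -1)), Mul(4561, Pow(-4999, -1))) = Add(Mul(-64, Pow(23, -1)), Mul(4561, Rational(-1, 4999))) = Add(Mul(-64, Rational(1, 23)), Rational(-4561, 4999)) = Add(Rational(-64, 23), Rational(-4561, 4999)) = Rational(-424839, 114977)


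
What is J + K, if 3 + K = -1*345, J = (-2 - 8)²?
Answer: -248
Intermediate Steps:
J = 100 (J = (-10)² = 100)
K = -348 (K = -3 - 1*345 = -3 - 345 = -348)
J + K = 100 - 348 = -248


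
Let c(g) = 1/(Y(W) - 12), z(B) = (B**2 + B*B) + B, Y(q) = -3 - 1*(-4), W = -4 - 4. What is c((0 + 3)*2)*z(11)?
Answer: -23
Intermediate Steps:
W = -8
Y(q) = 1 (Y(q) = -3 + 4 = 1)
z(B) = B + 2*B**2 (z(B) = (B**2 + B**2) + B = 2*B**2 + B = B + 2*B**2)
c(g) = -1/11 (c(g) = 1/(1 - 12) = 1/(-11) = -1/11)
c((0 + 3)*2)*z(11) = -(1 + 2*11) = -(1 + 22) = -23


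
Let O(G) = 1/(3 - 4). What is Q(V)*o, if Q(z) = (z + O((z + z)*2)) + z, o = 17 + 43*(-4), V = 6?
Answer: -1705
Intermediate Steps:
o = -155 (o = 17 - 172 = -155)
O(G) = -1 (O(G) = 1/(-1) = -1)
Q(z) = -1 + 2*z (Q(z) = (z - 1) + z = (-1 + z) + z = -1 + 2*z)
Q(V)*o = (-1 + 2*6)*(-155) = (-1 + 12)*(-155) = 11*(-155) = -1705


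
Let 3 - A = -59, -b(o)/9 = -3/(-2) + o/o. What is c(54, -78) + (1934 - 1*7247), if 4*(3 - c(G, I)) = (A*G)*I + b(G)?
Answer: 479853/8 ≈ 59982.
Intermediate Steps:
b(o) = -45/2 (b(o) = -9*(-3/(-2) + o/o) = -9*(-3*(-½) + 1) = -9*(3/2 + 1) = -9*5/2 = -45/2)
A = 62 (A = 3 - 1*(-59) = 3 + 59 = 62)
c(G, I) = 69/8 - 31*G*I/2 (c(G, I) = 3 - ((62*G)*I - 45/2)/4 = 3 - (62*G*I - 45/2)/4 = 3 - (-45/2 + 62*G*I)/4 = 3 + (45/8 - 31*G*I/2) = 69/8 - 31*G*I/2)
c(54, -78) + (1934 - 1*7247) = (69/8 - 31/2*54*(-78)) + (1934 - 1*7247) = (69/8 + 65286) + (1934 - 7247) = 522357/8 - 5313 = 479853/8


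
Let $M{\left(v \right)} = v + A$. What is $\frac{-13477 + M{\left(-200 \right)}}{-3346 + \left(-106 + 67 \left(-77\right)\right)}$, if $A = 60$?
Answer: $\frac{13617}{8611} \approx 1.5813$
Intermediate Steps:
$M{\left(v \right)} = 60 + v$ ($M{\left(v \right)} = v + 60 = 60 + v$)
$\frac{-13477 + M{\left(-200 \right)}}{-3346 + \left(-106 + 67 \left(-77\right)\right)} = \frac{-13477 + \left(60 - 200\right)}{-3346 + \left(-106 + 67 \left(-77\right)\right)} = \frac{-13477 - 140}{-3346 - 5265} = - \frac{13617}{-3346 - 5265} = - \frac{13617}{-8611} = \left(-13617\right) \left(- \frac{1}{8611}\right) = \frac{13617}{8611}$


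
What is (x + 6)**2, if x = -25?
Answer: 361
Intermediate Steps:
(x + 6)**2 = (-25 + 6)**2 = (-19)**2 = 361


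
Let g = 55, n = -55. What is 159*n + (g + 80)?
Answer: -8610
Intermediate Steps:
159*n + (g + 80) = 159*(-55) + (55 + 80) = -8745 + 135 = -8610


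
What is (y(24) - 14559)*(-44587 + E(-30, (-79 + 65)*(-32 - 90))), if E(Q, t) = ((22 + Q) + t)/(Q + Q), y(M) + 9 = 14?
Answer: 1947994684/3 ≈ 6.4933e+8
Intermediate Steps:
y(M) = 5 (y(M) = -9 + 14 = 5)
E(Q, t) = (22 + Q + t)/(2*Q) (E(Q, t) = (22 + Q + t)/((2*Q)) = (22 + Q + t)*(1/(2*Q)) = (22 + Q + t)/(2*Q))
(y(24) - 14559)*(-44587 + E(-30, (-79 + 65)*(-32 - 90))) = (5 - 14559)*(-44587 + (1/2)*(22 - 30 + (-79 + 65)*(-32 - 90))/(-30)) = -14554*(-44587 + (1/2)*(-1/30)*(22 - 30 - 14*(-122))) = -14554*(-44587 + (1/2)*(-1/30)*(22 - 30 + 1708)) = -14554*(-44587 + (1/2)*(-1/30)*1700) = -14554*(-44587 - 85/3) = -14554*(-133846/3) = 1947994684/3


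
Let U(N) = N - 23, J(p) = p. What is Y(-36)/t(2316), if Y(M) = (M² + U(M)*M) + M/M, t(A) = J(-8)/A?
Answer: -1980759/2 ≈ -9.9038e+5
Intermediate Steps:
U(N) = -23 + N
t(A) = -8/A
Y(M) = 1 + M² + M*(-23 + M) (Y(M) = (M² + (-23 + M)*M) + M/M = (M² + M*(-23 + M)) + 1 = 1 + M² + M*(-23 + M))
Y(-36)/t(2316) = (1 + (-36)² - 36*(-23 - 36))/((-8/2316)) = (1 + 1296 - 36*(-59))/((-8*1/2316)) = (1 + 1296 + 2124)/(-2/579) = 3421*(-579/2) = -1980759/2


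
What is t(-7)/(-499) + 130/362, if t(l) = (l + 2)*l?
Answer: 26100/90319 ≈ 0.28898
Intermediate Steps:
t(l) = l*(2 + l) (t(l) = (2 + l)*l = l*(2 + l))
t(-7)/(-499) + 130/362 = -7*(2 - 7)/(-499) + 130/362 = -7*(-5)*(-1/499) + 130*(1/362) = 35*(-1/499) + 65/181 = -35/499 + 65/181 = 26100/90319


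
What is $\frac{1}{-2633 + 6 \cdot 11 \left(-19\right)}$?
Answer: $- \frac{1}{3887} \approx -0.00025727$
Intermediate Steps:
$\frac{1}{-2633 + 6 \cdot 11 \left(-19\right)} = \frac{1}{-2633 + 66 \left(-19\right)} = \frac{1}{-2633 - 1254} = \frac{1}{-3887} = - \frac{1}{3887}$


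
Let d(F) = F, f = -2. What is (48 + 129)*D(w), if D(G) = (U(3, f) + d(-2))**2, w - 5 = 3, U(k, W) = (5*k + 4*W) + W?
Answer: 1593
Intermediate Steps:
U(k, W) = 5*W + 5*k (U(k, W) = (4*W + 5*k) + W = 5*W + 5*k)
w = 8 (w = 5 + 3 = 8)
D(G) = 9 (D(G) = ((5*(-2) + 5*3) - 2)**2 = ((-10 + 15) - 2)**2 = (5 - 2)**2 = 3**2 = 9)
(48 + 129)*D(w) = (48 + 129)*9 = 177*9 = 1593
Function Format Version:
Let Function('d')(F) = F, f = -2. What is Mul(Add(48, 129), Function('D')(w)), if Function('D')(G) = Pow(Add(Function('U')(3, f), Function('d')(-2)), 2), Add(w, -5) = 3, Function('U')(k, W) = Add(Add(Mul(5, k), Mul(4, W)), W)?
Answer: 1593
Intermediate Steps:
Function('U')(k, W) = Add(Mul(5, W), Mul(5, k)) (Function('U')(k, W) = Add(Add(Mul(4, W), Mul(5, k)), W) = Add(Mul(5, W), Mul(5, k)))
w = 8 (w = Add(5, 3) = 8)
Function('D')(G) = 9 (Function('D')(G) = Pow(Add(Add(Mul(5, -2), Mul(5, 3)), -2), 2) = Pow(Add(Add(-10, 15), -2), 2) = Pow(Add(5, -2), 2) = Pow(3, 2) = 9)
Mul(Add(48, 129), Function('D')(w)) = Mul(Add(48, 129), 9) = Mul(177, 9) = 1593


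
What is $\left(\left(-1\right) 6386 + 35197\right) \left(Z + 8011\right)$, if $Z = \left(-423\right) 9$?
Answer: $121121444$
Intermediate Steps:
$Z = -3807$
$\left(\left(-1\right) 6386 + 35197\right) \left(Z + 8011\right) = \left(\left(-1\right) 6386 + 35197\right) \left(-3807 + 8011\right) = \left(-6386 + 35197\right) 4204 = 28811 \cdot 4204 = 121121444$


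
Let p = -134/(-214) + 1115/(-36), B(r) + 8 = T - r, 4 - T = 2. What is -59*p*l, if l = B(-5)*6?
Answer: -6896687/642 ≈ -10743.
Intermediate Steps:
T = 2 (T = 4 - 1*2 = 4 - 2 = 2)
B(r) = -6 - r (B(r) = -8 + (2 - r) = -6 - r)
p = -116893/3852 (p = -134*(-1/214) + 1115*(-1/36) = 67/107 - 1115/36 = -116893/3852 ≈ -30.346)
l = -6 (l = (-6 - 1*(-5))*6 = (-6 + 5)*6 = -1*6 = -6)
-59*p*l = -(-6896687)*(-6)/3852 = -59*116893/642 = -6896687/642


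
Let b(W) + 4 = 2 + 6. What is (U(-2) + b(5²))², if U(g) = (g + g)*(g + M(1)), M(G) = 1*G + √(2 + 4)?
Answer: 160 - 64*√6 ≈ 3.2327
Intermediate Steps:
b(W) = 4 (b(W) = -4 + (2 + 6) = -4 + 8 = 4)
M(G) = G + √6
U(g) = 2*g*(1 + g + √6) (U(g) = (g + g)*(g + (1 + √6)) = (2*g)*(1 + g + √6) = 2*g*(1 + g + √6))
(U(-2) + b(5²))² = (2*(-2)*(1 - 2 + √6) + 4)² = (2*(-2)*(-1 + √6) + 4)² = ((4 - 4*√6) + 4)² = (8 - 4*√6)²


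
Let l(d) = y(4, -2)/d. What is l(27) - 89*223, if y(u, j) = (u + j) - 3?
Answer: -535870/27 ≈ -19847.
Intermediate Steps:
y(u, j) = -3 + j + u (y(u, j) = (j + u) - 3 = -3 + j + u)
l(d) = -1/d (l(d) = (-3 - 2 + 4)/d = -1/d)
l(27) - 89*223 = -1/27 - 89*223 = -1*1/27 - 19847 = -1/27 - 19847 = -535870/27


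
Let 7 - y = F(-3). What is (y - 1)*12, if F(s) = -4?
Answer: 120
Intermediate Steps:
y = 11 (y = 7 - 1*(-4) = 7 + 4 = 11)
(y - 1)*12 = (11 - 1)*12 = 10*12 = 120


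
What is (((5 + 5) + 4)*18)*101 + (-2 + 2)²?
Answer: 25452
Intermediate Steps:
(((5 + 5) + 4)*18)*101 + (-2 + 2)² = ((10 + 4)*18)*101 + 0² = (14*18)*101 + 0 = 252*101 + 0 = 25452 + 0 = 25452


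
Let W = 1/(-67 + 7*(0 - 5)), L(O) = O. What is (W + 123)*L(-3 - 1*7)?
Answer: -62725/51 ≈ -1229.9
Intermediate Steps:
W = -1/102 (W = 1/(-67 + 7*(-5)) = 1/(-67 - 35) = 1/(-102) = -1/102 ≈ -0.0098039)
(W + 123)*L(-3 - 1*7) = (-1/102 + 123)*(-3 - 1*7) = 12545*(-3 - 7)/102 = (12545/102)*(-10) = -62725/51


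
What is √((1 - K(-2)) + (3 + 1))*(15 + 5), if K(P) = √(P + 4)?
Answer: 20*√(5 - √2) ≈ 37.872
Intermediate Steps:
K(P) = √(4 + P)
√((1 - K(-2)) + (3 + 1))*(15 + 5) = √((1 - √(4 - 2)) + (3 + 1))*(15 + 5) = √((1 - √2) + 4)*20 = √(5 - √2)*20 = 20*√(5 - √2)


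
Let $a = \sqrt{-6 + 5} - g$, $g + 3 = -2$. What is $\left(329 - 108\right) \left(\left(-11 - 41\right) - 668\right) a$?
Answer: $-795600 - 159120 i \approx -7.956 \cdot 10^{5} - 1.5912 \cdot 10^{5} i$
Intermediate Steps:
$g = -5$ ($g = -3 - 2 = -5$)
$a = 5 + i$ ($a = \sqrt{-6 + 5} - -5 = \sqrt{-1} + 5 = i + 5 = 5 + i \approx 5.0 + 1.0 i$)
$\left(329 - 108\right) \left(\left(-11 - 41\right) - 668\right) a = \left(329 - 108\right) \left(\left(-11 - 41\right) - 668\right) \left(5 + i\right) = 221 \left(\left(-11 - 41\right) - 668\right) \left(5 + i\right) = 221 \left(-52 - 668\right) \left(5 + i\right) = 221 \left(-720\right) \left(5 + i\right) = - 159120 \left(5 + i\right) = -795600 - 159120 i$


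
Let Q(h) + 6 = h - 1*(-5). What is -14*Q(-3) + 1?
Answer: 57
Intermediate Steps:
Q(h) = -1 + h (Q(h) = -6 + (h - 1*(-5)) = -6 + (h + 5) = -6 + (5 + h) = -1 + h)
-14*Q(-3) + 1 = -14*(-1 - 3) + 1 = -14*(-4) + 1 = 56 + 1 = 57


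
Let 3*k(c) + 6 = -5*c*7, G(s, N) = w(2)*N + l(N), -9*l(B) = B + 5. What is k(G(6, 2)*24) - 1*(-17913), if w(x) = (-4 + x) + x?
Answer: 163159/9 ≈ 18129.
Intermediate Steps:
l(B) = -5/9 - B/9 (l(B) = -(B + 5)/9 = -(5 + B)/9 = -5/9 - B/9)
w(x) = -4 + 2*x
G(s, N) = -5/9 - N/9 (G(s, N) = (-4 + 2*2)*N + (-5/9 - N/9) = (-4 + 4)*N + (-5/9 - N/9) = 0*N + (-5/9 - N/9) = 0 + (-5/9 - N/9) = -5/9 - N/9)
k(c) = -2 - 35*c/3 (k(c) = -2 + (-5*c*7)/3 = -2 + (-35*c)/3 = -2 - 35*c/3)
k(G(6, 2)*24) - 1*(-17913) = (-2 - 35*(-5/9 - ⅑*2)*24/3) - 1*(-17913) = (-2 - 35*(-5/9 - 2/9)*24/3) + 17913 = (-2 - (-245)*24/27) + 17913 = (-2 - 35/3*(-56/3)) + 17913 = (-2 + 1960/9) + 17913 = 1942/9 + 17913 = 163159/9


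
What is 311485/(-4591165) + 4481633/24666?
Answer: 4113646696687/22649135178 ≈ 181.63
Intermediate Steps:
311485/(-4591165) + 4481633/24666 = 311485*(-1/4591165) + 4481633*(1/24666) = -62297/918233 + 4481633/24666 = 4113646696687/22649135178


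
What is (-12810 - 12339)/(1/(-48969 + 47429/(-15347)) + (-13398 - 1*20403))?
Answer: 18901351426128/25403975503619 ≈ 0.74403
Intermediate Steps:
(-12810 - 12339)/(1/(-48969 + 47429/(-15347)) + (-13398 - 1*20403)) = -25149/(1/(-48969 + 47429*(-1/15347)) + (-13398 - 20403)) = -25149/(1/(-48969 - 47429/15347) - 33801) = -25149/(1/(-751574672/15347) - 33801) = -25149/(-15347/751574672 - 33801) = -25149/(-25403975503619/751574672) = -25149*(-751574672/25403975503619) = 18901351426128/25403975503619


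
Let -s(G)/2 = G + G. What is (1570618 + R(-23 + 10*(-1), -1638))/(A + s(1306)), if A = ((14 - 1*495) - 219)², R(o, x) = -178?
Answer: 65435/20199 ≈ 3.2395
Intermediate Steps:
s(G) = -4*G (s(G) = -2*(G + G) = -4*G)
A = 490000 (A = ((14 - 495) - 219)² = (-481 - 219)² = (-700)² = 490000)
(1570618 + R(-23 + 10*(-1), -1638))/(A + s(1306)) = (1570618 - 178)/(490000 - 4*1306) = 1570440/(490000 - 5224) = 1570440/484776 = 1570440*(1/484776) = 65435/20199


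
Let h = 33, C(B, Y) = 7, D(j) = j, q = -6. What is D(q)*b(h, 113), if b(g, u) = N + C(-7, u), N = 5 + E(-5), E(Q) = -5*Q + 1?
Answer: -228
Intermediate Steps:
E(Q) = 1 - 5*Q
N = 31 (N = 5 + (1 - 5*(-5)) = 5 + (1 + 25) = 5 + 26 = 31)
b(g, u) = 38 (b(g, u) = 31 + 7 = 38)
D(q)*b(h, 113) = -6*38 = -228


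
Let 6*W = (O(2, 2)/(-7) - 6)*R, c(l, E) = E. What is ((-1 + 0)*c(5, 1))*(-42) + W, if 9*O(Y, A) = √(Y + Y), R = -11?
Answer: 10028/189 ≈ 53.058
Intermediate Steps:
O(Y, A) = √2*√Y/9 (O(Y, A) = √(Y + Y)/9 = √(2*Y)/9 = (√2*√Y)/9 = √2*√Y/9)
W = 2090/189 (W = (((√2*√2/9)/(-7) - 6)*(-11))/6 = (((2/9)*(-⅐) - 6)*(-11))/6 = ((-2/63 - 6)*(-11))/6 = (-380/63*(-11))/6 = (⅙)*(4180/63) = 2090/189 ≈ 11.058)
((-1 + 0)*c(5, 1))*(-42) + W = ((-1 + 0)*1)*(-42) + 2090/189 = -1*1*(-42) + 2090/189 = -1*(-42) + 2090/189 = 42 + 2090/189 = 10028/189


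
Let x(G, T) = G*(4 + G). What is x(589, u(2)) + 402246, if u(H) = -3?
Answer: 751523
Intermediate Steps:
x(589, u(2)) + 402246 = 589*(4 + 589) + 402246 = 589*593 + 402246 = 349277 + 402246 = 751523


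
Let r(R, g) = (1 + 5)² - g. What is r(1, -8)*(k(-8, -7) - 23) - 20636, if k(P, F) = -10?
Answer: -22088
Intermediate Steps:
r(R, g) = 36 - g (r(R, g) = 6² - g = 36 - g)
r(1, -8)*(k(-8, -7) - 23) - 20636 = (36 - 1*(-8))*(-10 - 23) - 20636 = (36 + 8)*(-33) - 20636 = 44*(-33) - 20636 = -1452 - 20636 = -22088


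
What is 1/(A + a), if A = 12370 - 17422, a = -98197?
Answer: -1/103249 ≈ -9.6853e-6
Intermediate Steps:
A = -5052
1/(A + a) = 1/(-5052 - 98197) = 1/(-103249) = -1/103249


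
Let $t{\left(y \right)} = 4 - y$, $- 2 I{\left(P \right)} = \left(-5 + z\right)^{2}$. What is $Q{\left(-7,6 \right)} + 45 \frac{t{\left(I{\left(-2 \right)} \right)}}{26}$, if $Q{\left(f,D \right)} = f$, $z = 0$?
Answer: $\frac{1121}{52} \approx 21.558$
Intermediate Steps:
$I{\left(P \right)} = - \frac{25}{2}$ ($I{\left(P \right)} = - \frac{\left(-5 + 0\right)^{2}}{2} = - \frac{\left(-5\right)^{2}}{2} = \left(- \frac{1}{2}\right) 25 = - \frac{25}{2}$)
$Q{\left(-7,6 \right)} + 45 \frac{t{\left(I{\left(-2 \right)} \right)}}{26} = -7 + 45 \frac{4 - - \frac{25}{2}}{26} = -7 + 45 \left(4 + \frac{25}{2}\right) \frac{1}{26} = -7 + 45 \cdot \frac{33}{2} \cdot \frac{1}{26} = -7 + 45 \cdot \frac{33}{52} = -7 + \frac{1485}{52} = \frac{1121}{52}$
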